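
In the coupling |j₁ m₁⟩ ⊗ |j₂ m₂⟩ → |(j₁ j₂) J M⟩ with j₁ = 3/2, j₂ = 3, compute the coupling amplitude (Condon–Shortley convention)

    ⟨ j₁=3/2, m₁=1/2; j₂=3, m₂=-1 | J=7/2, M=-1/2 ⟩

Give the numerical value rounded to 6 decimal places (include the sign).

+√(2/7) = +0.534522

j₁+j₂−J=1  J+j₁−j₂=2  J−j₁+j₂=5  j₁+j₂+J+1=9
(j₁±m₁, j₂±m₂, J±M) = (2,1,2,4,3,4)
P² = 512/7
sum k=0..1:
  [0] +1/12 = 1/12
  [1] −1/48 = -1/48
S = 1/16
C² = P²·S² = 2/7 ; C = +0.534522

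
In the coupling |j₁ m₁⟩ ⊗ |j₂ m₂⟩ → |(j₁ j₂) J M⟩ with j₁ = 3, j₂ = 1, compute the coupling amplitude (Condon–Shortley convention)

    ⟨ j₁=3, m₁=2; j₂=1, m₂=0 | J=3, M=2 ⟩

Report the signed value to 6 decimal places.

√[7·1!5!1!/8! · 5!1!1!1!5!1!] = √(300)
  +(−1)^0/∏(0,1,1,1,4,0)! = 1/24  (running 1/24)
  +(−1)^1/∏(1,0,0,0,5,1)! = -1/120  (running 1/30)
⟨..|..⟩ = √(300)·(1/30) = +0.577350

+0.577350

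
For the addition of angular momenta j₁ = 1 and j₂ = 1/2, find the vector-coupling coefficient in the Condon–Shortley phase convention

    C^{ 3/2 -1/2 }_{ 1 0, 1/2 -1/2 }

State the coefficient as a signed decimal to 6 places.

+√(2/3) = +0.816497

√[4·0!2!1!/4! · 1!1!0!1!1!2!] = √(2/3)
  +(−1)^0/∏(0,0,1,0,1,1)! = 1  (running 1)
⟨..|..⟩ = √(2/3)·(1) = +0.816497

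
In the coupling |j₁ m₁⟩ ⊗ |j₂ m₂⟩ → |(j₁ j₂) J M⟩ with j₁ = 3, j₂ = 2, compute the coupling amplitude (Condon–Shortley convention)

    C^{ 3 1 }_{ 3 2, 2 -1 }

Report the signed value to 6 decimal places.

+0.500000

j₁+j₂−J=2  J+j₁−j₂=4  J−j₁+j₂=2  j₁+j₂+J+1=9
(j₁±m₁, j₂±m₂, J±M) = (5,1,1,3,4,2)
P² = 64
sum k=0..1:
  [0] +1/12 = 1/12
  [1] −1/48 = -1/48
S = 1/16
C² = P²·S² = 1/4 ; C = +0.500000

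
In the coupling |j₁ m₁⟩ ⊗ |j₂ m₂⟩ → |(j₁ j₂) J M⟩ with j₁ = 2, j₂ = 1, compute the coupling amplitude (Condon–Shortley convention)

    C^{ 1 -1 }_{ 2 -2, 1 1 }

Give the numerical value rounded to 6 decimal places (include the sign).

+0.774597

√[3·2!2!0!/5! · 0!4!2!0!0!2!] = √(48/5)
  +(−1)^2/∏(2,0,2,0,0,0)! = 1/4  (running 1/4)
⟨..|..⟩ = √(48/5)·(1/4) = +0.774597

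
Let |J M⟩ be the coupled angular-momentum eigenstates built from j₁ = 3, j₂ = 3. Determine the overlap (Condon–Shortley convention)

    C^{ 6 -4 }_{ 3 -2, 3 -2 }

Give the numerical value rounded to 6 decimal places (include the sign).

+√(6/11) = +0.738549

j₁+j₂−J=0  J+j₁−j₂=6  J−j₁+j₂=6  j₁+j₂+J+1=13
(j₁±m₁, j₂±m₂, J±M) = (1,5,1,5,2,10)
P² = 1244160000/11
sum k=0..0:
  [0] +1/14400 = 1/14400
S = 1/14400
C² = P²·S² = 6/11 ; C = +0.738549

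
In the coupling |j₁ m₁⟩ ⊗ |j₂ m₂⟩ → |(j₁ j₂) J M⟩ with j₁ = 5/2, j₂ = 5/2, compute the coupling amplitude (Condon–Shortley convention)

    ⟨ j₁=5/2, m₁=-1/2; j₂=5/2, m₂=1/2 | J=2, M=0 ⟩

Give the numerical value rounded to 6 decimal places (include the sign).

+0.436436  (= +√(4/21))

triangle: 3!×2!×2!/8! = 24/40320
(j±m)!: 2!×3!×3!×2!×2!×2! = 576
prefactor² = (2J+1)×Δ×N² = 12/7
  k=1: −1/(1!×2!×2!×2!×0!×0!) = -1/8
  k=2: +1/(2!×1!×1!×1!×1!×1!) = 1/2
  k=3: −1/(3!×0!×0!×0!×2!×2!) = -1/24
Σ = 1/3  ⇒  CG² = 12/7×1/3² = 4/21
CG = +√(4/21) = +0.436436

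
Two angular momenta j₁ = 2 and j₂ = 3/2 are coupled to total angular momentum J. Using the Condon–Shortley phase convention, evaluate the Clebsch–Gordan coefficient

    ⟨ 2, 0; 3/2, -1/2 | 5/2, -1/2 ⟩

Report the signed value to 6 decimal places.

+√(3/35) ≈ +0.292770

j₁+j₂−J=1  J+j₁−j₂=3  J−j₁+j₂=2  j₁+j₂+J+1=7
(j₁±m₁, j₂±m₂, J±M) = (2,2,1,2,2,3)
P² = 48/35
sum k=0..1:
  [0] +1/2 = 1/2
  [1] −1/4 = -1/4
S = 1/4
C² = P²·S² = 3/35 ; C = +0.292770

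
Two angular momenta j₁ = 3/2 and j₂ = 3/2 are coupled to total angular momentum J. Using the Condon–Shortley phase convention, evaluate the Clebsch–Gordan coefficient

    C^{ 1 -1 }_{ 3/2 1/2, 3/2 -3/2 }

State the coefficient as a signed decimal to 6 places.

+√(3/10) = +0.547723

√[3·2!1!1!/5! · 2!1!0!3!0!2!] = √(6/5)
  +(−1)^0/∏(0,2,1,0,0,1)! = 1/2  (running 1/2)
⟨..|..⟩ = √(6/5)·(1/2) = +0.547723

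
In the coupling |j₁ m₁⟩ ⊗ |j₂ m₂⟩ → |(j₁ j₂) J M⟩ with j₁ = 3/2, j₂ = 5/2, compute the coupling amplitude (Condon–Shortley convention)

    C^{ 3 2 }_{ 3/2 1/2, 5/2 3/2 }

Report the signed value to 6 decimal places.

−√(1/12) = -0.288675

triangle: 1!×2!×4!/8! = 48/40320
(j±m)!: 2!×1!×4!×1!×5!×1! = 5760
prefactor² = (2J+1)×Δ×N² = 48
  k=0: +1/(0!×1!×1!×4!×1!×0!) = 1/24
  k=1: −1/(1!×0!×0!×3!×2!×1!) = -1/12
Σ = -1/24  ⇒  CG² = 48×(-1/24)² = 1/12
CG = −√(1/12) = -0.288675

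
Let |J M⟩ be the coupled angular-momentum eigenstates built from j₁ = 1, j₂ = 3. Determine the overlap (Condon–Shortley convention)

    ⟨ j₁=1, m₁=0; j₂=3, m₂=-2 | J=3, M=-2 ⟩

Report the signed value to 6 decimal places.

+0.577350  (= +√(1/3))

j₁+j₂−J=1  J+j₁−j₂=1  J−j₁+j₂=5  j₁+j₂+J+1=8
(j₁±m₁, j₂±m₂, J±M) = (1,1,1,5,1,5)
P² = 300
sum k=0..1:
  [0] +1/24 = 1/24
  [1] −1/120 = -1/120
S = 1/30
C² = P²·S² = 1/3 ; C = +0.577350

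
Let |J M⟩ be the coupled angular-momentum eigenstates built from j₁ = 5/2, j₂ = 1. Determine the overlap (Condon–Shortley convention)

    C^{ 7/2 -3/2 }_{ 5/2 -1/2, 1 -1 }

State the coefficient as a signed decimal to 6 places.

+0.690066  (= +√(10/21))

√[8·0!5!2!/8! · 2!3!0!2!2!5!] = √(1920/7)
  +(−1)^0/∏(0,0,3,0,2,2)! = 1/24  (running 1/24)
⟨..|..⟩ = √(1920/7)·(1/24) = +0.690066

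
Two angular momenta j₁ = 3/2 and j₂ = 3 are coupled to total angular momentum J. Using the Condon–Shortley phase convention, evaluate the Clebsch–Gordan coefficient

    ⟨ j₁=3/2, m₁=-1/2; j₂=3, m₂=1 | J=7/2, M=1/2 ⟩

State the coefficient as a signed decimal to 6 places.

triangle: 1!×2!×5!/9! = 240/362880
(j±m)!: 1!×2!×4!×2!×4!×3! = 13824
prefactor² = (2J+1)×Δ×N² = 512/7
  k=0: +1/(0!×1!×2!×4!×0!×1!) = 1/48
  k=1: −1/(1!×0!×1!×3!×1!×2!) = -1/12
Σ = -1/16  ⇒  CG² = 512/7×(-1/16)² = 2/7
CG = −√(2/7) = -0.534522

−√(2/7) ≈ -0.534522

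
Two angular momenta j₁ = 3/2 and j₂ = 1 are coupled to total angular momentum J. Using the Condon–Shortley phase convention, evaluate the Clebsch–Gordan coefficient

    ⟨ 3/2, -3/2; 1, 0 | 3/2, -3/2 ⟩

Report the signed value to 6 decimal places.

triangle: 1!*2!*1!/5! = 2/120
(j±m)!: 0!*3!*1!*1!*0!*3! = 36
prefactor² = (2J+1)*Δ*N² = 12/5
  k=1: −1/(1!*0!*2!*0!*0!*1!) = -1/2
Σ = -1/2  ⇒  CG² = 12/5*(-1/2)² = 3/5
CG = −√(3/5) = -0.774597

-0.774597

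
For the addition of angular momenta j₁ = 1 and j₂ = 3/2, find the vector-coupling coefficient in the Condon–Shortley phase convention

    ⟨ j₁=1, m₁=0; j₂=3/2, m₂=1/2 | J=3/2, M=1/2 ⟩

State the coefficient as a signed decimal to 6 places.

−√(1/15) = -0.258199

j₁+j₂−J=1  J+j₁−j₂=1  J−j₁+j₂=2  j₁+j₂+J+1=5
(j₁±m₁, j₂±m₂, J±M) = (1,1,2,1,2,1)
P² = 4/15
sum k=0..1:
  [0] +1/2 = 1/2
  [1] −1/1 = -1
S = -1/2
C² = P²·S² = 1/15 ; C = -0.258199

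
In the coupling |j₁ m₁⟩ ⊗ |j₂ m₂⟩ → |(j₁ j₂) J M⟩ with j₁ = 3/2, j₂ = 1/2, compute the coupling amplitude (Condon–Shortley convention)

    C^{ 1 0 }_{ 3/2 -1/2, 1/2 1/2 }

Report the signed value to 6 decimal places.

-0.707107  (= −√(1/2))

√[3·1!2!0!/4! · 1!2!1!0!1!1!] = √(1/2)
  +(−1)^1/∏(1,0,1,0,1,0)! = -1  (running -1)
⟨..|..⟩ = √(1/2)·(-1) = -0.707107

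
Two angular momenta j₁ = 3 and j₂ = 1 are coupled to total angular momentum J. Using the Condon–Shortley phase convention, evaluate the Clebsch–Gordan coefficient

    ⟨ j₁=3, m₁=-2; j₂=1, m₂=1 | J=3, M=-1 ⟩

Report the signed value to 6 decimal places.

−√(5/12) ≈ -0.645497

triangle: 1!×5!×1!/8! = 120/40320
(j±m)!: 1!×5!×2!×0!×2!×4! = 11520
prefactor² = (2J+1)×Δ×N² = 240
  k=1: −1/(1!×0!×4!×1!×1!×0!) = -1/24
Σ = -1/24  ⇒  CG² = 240×(-1/24)² = 5/12
CG = −√(5/12) = -0.645497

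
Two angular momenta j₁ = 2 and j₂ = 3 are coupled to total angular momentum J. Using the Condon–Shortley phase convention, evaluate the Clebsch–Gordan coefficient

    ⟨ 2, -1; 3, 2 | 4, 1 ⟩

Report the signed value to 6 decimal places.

triangle: 1!*3!*5!/10! = 720/3628800
(j±m)!: 1!*3!*5!*1!*5!*3! = 518400
prefactor² = (2J+1)*Δ*N² = 6480/7
  k=0: +1/(0!*1!*3!*5!*0!*0!) = 1/720
  k=1: −1/(1!*0!*2!*4!*1!*1!) = -1/48
Σ = -7/360  ⇒  CG² = 6480/7*(-7/360)² = 7/20
CG = −√(7/20) = -0.591608

−√(7/20) ≈ -0.591608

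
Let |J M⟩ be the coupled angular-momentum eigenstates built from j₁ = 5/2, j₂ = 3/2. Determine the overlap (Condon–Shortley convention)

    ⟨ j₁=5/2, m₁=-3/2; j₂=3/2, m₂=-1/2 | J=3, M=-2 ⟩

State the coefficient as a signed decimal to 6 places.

√[7·1!4!2!/8! · 1!4!1!2!1!5!] = √(48)
  +(−1)^0/∏(0,1,4,1,0,1)! = 1/24  (running 1/24)
  +(−1)^1/∏(1,0,3,0,1,2)! = -1/12  (running -1/24)
⟨..|..⟩ = √(48)·(-1/24) = -0.288675

-0.288675  (= −√(1/12))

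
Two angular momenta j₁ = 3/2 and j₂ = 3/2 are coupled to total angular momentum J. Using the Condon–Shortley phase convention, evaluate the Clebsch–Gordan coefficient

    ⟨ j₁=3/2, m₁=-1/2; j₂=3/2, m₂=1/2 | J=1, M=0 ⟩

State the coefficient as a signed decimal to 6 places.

triangle: 2!×1!×1!/5! = 2/120
(j±m)!: 1!×2!×2!×1!×1!×1! = 4
prefactor² = (2J+1)×Δ×N² = 1/5
  k=1: −1/(1!×1!×1!×1!×0!×0!) = -1
  k=2: +1/(2!×0!×0!×0!×1!×1!) = 1/2
Σ = -1/2  ⇒  CG² = 1/5×(-1/2)² = 1/20
CG = −√(1/20) = -0.223607

-0.223607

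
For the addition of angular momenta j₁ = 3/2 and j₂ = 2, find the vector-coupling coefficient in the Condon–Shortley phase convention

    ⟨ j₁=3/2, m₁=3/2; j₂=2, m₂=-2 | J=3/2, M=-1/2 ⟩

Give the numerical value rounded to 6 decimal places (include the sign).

+0.632456

√[4·2!1!2!/6! · 3!0!0!4!1!2!] = √(32/5)
  +(−1)^0/∏(0,2,0,0,1,2)! = 1/4  (running 1/4)
⟨..|..⟩ = √(32/5)·(1/4) = +0.632456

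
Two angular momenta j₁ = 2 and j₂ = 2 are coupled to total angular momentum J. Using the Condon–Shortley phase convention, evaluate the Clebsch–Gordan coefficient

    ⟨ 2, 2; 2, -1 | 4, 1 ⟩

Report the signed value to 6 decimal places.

triangle: 0!×4!×4!/9! = 576/362880
(j±m)!: 4!×0!×1!×3!×5!×3! = 103680
prefactor² = (2J+1)×Δ×N² = 10368/7
  k=0: +1/(0!×0!×0!×1!×4!×3!) = 1/144
Σ = 1/144  ⇒  CG² = 10368/7×1/144² = 1/14
CG = +√(1/14) = +0.267261

+0.267261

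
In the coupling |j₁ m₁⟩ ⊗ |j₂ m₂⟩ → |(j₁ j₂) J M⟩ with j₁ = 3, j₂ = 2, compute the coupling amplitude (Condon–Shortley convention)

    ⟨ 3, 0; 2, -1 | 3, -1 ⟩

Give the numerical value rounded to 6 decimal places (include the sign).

−√(1/30) = -0.182574

triangle: 2!×4!×2!/9! = 96/362880
(j±m)!: 3!×3!×1!×3!×2!×4! = 10368
prefactor² = (2J+1)×Δ×N² = 96/5
  k=0: +1/(0!×2!×3!×1!×1!×1!) = 1/12
  k=1: −1/(1!×1!×2!×0!×2!×2!) = -1/8
Σ = -1/24  ⇒  CG² = 96/5×(-1/24)² = 1/30
CG = −√(1/30) = -0.182574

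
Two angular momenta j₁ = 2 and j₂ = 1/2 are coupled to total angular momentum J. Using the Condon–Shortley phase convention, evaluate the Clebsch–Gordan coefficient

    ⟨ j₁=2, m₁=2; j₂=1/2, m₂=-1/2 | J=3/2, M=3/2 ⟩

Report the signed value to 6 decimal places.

+0.894427  (= +√(4/5))

triangle: 1!×3!×0!/5! = 6/120
(j±m)!: 4!×0!×0!×1!×3!×0! = 144
prefactor² = (2J+1)×Δ×N² = 144/5
  k=0: +1/(0!×1!×0!×0!×3!×0!) = 1/6
Σ = 1/6  ⇒  CG² = 144/5×1/6² = 4/5
CG = +√(4/5) = +0.894427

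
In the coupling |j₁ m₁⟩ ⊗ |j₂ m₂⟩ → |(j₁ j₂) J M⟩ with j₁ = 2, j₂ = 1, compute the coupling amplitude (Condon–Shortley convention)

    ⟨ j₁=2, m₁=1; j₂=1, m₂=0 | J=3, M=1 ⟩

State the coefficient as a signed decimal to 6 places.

√[7·0!4!2!/7! · 3!1!1!1!4!2!] = √(96/5)
  +(−1)^0/∏(0,0,1,1,3,1)! = 1/6  (running 1/6)
⟨..|..⟩ = √(96/5)·(1/6) = +0.730297

+√(8/15) = +0.730297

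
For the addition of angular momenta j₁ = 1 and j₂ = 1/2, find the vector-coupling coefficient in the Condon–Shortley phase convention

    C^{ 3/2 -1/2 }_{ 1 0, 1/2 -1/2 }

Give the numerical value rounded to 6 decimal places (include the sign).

+√(2/3) = +0.816497

j₁+j₂−J=0  J+j₁−j₂=2  J−j₁+j₂=1  j₁+j₂+J+1=4
(j₁±m₁, j₂±m₂, J±M) = (1,1,0,1,1,2)
P² = 2/3
sum k=0..0:
  [0] +1/1 = 1
S = 1
C² = P²·S² = 2/3 ; C = +0.816497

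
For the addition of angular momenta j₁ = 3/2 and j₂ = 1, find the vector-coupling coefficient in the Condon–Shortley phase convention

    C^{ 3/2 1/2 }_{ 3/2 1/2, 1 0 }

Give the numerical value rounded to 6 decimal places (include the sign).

triangle: 1!·2!·1!/5! = 2/120
(j±m)!: 2!·1!·1!·1!·2!·1! = 4
prefactor² = (2J+1)·Δ·N² = 4/15
  k=0: +1/(0!·1!·1!·1!·1!·0!) = 1
  k=1: −1/(1!·0!·0!·0!·2!·1!) = -1/2
Σ = 1/2  ⇒  CG² = 4/15·1/2² = 1/15
CG = +√(1/15) = +0.258199

+0.258199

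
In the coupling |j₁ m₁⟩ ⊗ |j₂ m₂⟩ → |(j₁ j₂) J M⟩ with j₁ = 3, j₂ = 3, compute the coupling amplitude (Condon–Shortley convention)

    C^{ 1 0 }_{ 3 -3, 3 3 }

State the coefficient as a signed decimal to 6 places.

−√(9/28) ≈ -0.566947

j₁+j₂−J=5  J+j₁−j₂=1  J−j₁+j₂=1  j₁+j₂+J+1=8
(j₁±m₁, j₂±m₂, J±M) = (0,6,6,0,1,1)
P² = 32400/7
sum k=5..5:
  [5] −1/120 = -1/120
S = -1/120
C² = P²·S² = 9/28 ; C = -0.566947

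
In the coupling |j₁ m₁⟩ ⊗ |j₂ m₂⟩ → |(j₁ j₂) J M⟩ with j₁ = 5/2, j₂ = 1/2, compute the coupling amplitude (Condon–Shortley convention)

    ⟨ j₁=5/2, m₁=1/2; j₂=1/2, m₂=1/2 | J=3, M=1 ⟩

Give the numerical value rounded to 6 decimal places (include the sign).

+0.816497  (= +√(2/3))

triangle: 0!×5!×1!/7! = 120/5040
(j±m)!: 3!×2!×1!×0!×4!×2! = 576
prefactor² = (2J+1)×Δ×N² = 96
  k=0: +1/(0!×0!×2!×1!×3!×0!) = 1/12
Σ = 1/12  ⇒  CG² = 96×1/12² = 2/3
CG = +√(2/3) = +0.816497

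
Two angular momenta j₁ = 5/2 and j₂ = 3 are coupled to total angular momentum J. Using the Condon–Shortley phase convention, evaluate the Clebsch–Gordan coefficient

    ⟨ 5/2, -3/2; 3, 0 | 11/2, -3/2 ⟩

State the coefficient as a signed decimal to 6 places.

+√(10/33) = +0.550482

triangle: 0!·5!·6!/12! = 86400/479001600
(j±m)!: 1!·4!·3!·3!·4!·7! = 104509440
prefactor² = (2J+1)·Δ·N² = 2488320/11
  k=0: +1/(0!·0!·4!·3!·1!·3!) = 1/864
Σ = 1/864  ⇒  CG² = 2488320/11·1/864² = 10/33
CG = +√(10/33) = +0.550482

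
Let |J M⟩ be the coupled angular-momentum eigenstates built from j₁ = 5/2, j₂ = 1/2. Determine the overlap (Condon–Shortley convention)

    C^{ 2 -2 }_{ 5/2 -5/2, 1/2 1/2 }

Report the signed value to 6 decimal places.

√[5·1!4!0!/6! · 0!5!1!0!0!4!] = √(480)
  +(−1)^1/∏(1,0,4,0,0,0)! = -1/24  (running -1/24)
⟨..|..⟩ = √(480)·(-1/24) = -0.912871

−√(5/6) = -0.912871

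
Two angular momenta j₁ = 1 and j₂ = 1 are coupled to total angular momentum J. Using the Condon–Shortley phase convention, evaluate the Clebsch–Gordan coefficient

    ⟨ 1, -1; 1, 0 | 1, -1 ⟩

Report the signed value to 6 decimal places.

√[3·1!1!1!/4! · 0!2!1!1!0!2!] = √(1/2)
  +(−1)^1/∏(1,0,1,0,0,1)! = -1  (running -1)
⟨..|..⟩ = √(1/2)·(-1) = -0.707107

−√(1/2) = -0.707107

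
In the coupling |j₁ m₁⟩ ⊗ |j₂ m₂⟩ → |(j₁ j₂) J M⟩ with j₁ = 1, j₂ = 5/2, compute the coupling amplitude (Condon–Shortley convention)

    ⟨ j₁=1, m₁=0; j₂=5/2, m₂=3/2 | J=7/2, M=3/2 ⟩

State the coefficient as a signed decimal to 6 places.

+0.690066

j₁+j₂−J=0  J+j₁−j₂=2  J−j₁+j₂=5  j₁+j₂+J+1=8
(j₁±m₁, j₂±m₂, J±M) = (1,1,4,1,5,2)
P² = 1920/7
sum k=0..0:
  [0] +1/24 = 1/24
S = 1/24
C² = P²·S² = 10/21 ; C = +0.690066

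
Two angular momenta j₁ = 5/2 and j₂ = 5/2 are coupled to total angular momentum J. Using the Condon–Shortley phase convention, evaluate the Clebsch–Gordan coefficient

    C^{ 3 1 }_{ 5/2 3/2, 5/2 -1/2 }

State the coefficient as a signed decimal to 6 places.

triangle: 2!·3!·3!/9! = 72/362880
(j±m)!: 4!·1!·2!·3!·4!·2! = 13824
prefactor² = (2J+1)·Δ·N² = 96/5
  k=0: +1/(0!·2!·1!·2!·2!·1!) = 1/8
  k=1: −1/(1!·1!·0!·1!·3!·2!) = -1/12
Σ = 1/24  ⇒  CG² = 96/5·1/24² = 1/30
CG = +√(1/30) = +0.182574

+√(1/30) ≈ +0.182574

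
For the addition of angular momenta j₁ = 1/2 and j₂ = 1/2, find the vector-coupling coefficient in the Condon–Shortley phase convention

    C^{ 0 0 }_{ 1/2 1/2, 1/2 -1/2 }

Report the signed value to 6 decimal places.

√[1·1!0!0!/2! · 1!0!0!1!0!0!] = √(1/2)
  +(−1)^0/∏(0,1,0,0,0,0)! = 1  (running 1)
⟨..|..⟩ = √(1/2)·(1) = +0.707107

+0.707107  (= +√(1/2))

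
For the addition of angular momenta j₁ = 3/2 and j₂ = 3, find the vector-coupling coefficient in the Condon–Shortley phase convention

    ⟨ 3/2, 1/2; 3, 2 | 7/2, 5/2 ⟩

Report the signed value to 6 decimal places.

−√(1/7) = -0.377964

√[8·1!2!5!/9! · 2!1!5!1!6!1!] = √(6400/7)
  +(−1)^0/∏(0,1,1,5,1,0)! = 1/120  (running 1/120)
  +(−1)^1/∏(1,0,0,4,2,1)! = -1/48  (running -1/80)
⟨..|..⟩ = √(6400/7)·(-1/80) = -0.377964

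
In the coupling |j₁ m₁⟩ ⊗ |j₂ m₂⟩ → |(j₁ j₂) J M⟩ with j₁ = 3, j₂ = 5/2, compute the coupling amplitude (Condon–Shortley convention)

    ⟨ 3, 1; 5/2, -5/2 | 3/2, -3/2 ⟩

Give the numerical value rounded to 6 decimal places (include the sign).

triangle: 4!*2!*1!/8! = 48/40320
(j±m)!: 4!*2!*0!*5!*0!*3! = 34560
prefactor² = (2J+1)*Δ*N² = 1152/7
  k=0: +1/(0!*4!*2!*0!*0!*1!) = 1/48
Σ = 1/48  ⇒  CG² = 1152/7*1/48² = 1/14
CG = +√(1/14) = +0.267261

+√(1/14) ≈ +0.267261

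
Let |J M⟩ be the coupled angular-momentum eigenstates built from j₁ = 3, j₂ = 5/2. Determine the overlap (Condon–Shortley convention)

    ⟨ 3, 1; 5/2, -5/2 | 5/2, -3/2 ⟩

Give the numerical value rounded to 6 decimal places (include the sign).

+√(2/7) = +0.534522

j₁+j₂−J=3  J+j₁−j₂=3  J−j₁+j₂=2  j₁+j₂+J+1=9
(j₁±m₁, j₂±m₂, J±M) = (4,2,0,5,1,4)
P² = 1152/7
sum k=0..0:
  [0] +1/24 = 1/24
S = 1/24
C² = P²·S² = 2/7 ; C = +0.534522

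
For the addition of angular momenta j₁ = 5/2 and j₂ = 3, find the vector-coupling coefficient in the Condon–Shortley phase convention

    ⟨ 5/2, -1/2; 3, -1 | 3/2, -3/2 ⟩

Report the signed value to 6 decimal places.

triangle: 4!*1!*2!/8! = 48/40320
(j±m)!: 2!*3!*2!*4!*0!*3! = 3456
prefactor² = (2J+1)*Δ*N² = 576/35
  k=2: +1/(2!*2!*1!*0!*0!*2!) = 1/8
Σ = 1/8  ⇒  CG² = 576/35*1/8² = 9/35
CG = +√(9/35) = +0.507093

+√(9/35) ≈ +0.507093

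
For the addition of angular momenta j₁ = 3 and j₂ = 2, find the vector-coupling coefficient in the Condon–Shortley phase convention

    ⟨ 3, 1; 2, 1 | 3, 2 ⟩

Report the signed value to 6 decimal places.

√[7·2!4!2!/9! · 4!2!3!1!5!1!] = √(64)
  +(−1)^1/∏(1,1,1,2,3,0)! = -1/12  (running -1/12)
  +(−1)^2/∏(2,0,0,1,4,1)! = 1/48  (running -1/16)
⟨..|..⟩ = √(64)·(-1/16) = -0.500000

−√(1/4) ≈ -0.500000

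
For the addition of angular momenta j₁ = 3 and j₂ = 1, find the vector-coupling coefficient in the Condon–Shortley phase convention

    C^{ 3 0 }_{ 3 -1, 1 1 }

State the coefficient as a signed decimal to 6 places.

√[7·1!5!1!/8! · 2!4!2!0!3!3!] = √(72)
  +(−1)^1/∏(1,0,3,1,2,0)! = -1/12  (running -1/12)
⟨..|..⟩ = √(72)·(-1/12) = -0.707107

-0.707107  (= −√(1/2))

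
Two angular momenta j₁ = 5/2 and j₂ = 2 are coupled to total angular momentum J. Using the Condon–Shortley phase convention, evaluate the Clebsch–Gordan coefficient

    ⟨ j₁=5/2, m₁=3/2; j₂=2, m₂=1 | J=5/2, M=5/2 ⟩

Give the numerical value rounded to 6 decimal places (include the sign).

√[6·2!3!2!/8! · 4!1!3!1!5!0!] = √(432/7)
  +(−1)^1/∏(1,1,0,2,3,0)! = -1/12  (running -1/12)
⟨..|..⟩ = √(432/7)·(-1/12) = -0.654654

-0.654654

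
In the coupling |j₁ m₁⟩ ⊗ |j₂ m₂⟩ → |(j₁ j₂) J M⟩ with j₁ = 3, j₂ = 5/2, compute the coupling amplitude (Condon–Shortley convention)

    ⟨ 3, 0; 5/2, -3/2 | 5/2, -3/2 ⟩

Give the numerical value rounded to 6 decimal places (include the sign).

-0.483046  (= −√(7/30))

√[6·3!3!2!/9! · 3!3!1!4!1!4!] = √(864/35)
  +(−1)^0/∏(0,3,3,1,0,1)! = 1/36  (running 1/36)
  +(−1)^1/∏(1,2,2,0,1,2)! = -1/8  (running -7/72)
⟨..|..⟩ = √(864/35)·(-7/72) = -0.483046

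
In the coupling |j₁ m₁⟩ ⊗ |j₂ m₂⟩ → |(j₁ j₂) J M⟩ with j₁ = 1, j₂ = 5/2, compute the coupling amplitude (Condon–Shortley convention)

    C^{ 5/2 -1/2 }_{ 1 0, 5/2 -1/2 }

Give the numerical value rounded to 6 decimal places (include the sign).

+√(1/35) = +0.169031

j₁+j₂−J=1  J+j₁−j₂=1  J−j₁+j₂=4  j₁+j₂+J+1=7
(j₁±m₁, j₂±m₂, J±M) = (1,1,2,3,2,3)
P² = 144/35
sum k=0..1:
  [0] +1/4 = 1/4
  [1] −1/6 = -1/6
S = 1/12
C² = P²·S² = 1/35 ; C = +0.169031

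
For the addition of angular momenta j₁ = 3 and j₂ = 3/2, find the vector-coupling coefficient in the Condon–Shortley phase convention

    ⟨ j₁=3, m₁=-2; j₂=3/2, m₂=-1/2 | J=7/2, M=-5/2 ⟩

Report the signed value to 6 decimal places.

√[8·1!5!2!/9! · 1!5!1!2!1!6!] = √(6400/7)
  +(−1)^0/∏(0,1,5,1,0,1)! = 1/120  (running 1/120)
  +(−1)^1/∏(1,0,4,0,1,2)! = -1/48  (running -1/80)
⟨..|..⟩ = √(6400/7)·(-1/80) = -0.377964

−√(1/7) = -0.377964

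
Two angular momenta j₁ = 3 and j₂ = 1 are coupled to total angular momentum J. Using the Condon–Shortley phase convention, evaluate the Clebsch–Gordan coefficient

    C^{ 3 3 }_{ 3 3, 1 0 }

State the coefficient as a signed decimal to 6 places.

+√(3/4) = +0.866025

√[7·1!5!1!/8! · 6!0!1!1!6!0!] = √(10800)
  +(−1)^0/∏(0,1,0,1,5,0)! = 1/120  (running 1/120)
⟨..|..⟩ = √(10800)·(1/120) = +0.866025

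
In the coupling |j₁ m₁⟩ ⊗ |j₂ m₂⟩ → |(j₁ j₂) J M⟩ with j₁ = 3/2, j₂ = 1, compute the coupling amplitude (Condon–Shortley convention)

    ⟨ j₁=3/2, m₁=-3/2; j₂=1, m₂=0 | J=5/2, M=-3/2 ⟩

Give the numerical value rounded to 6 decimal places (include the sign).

√[6·0!3!2!/6! · 0!3!1!1!1!4!] = √(72/5)
  +(−1)^0/∏(0,0,3,1,0,1)! = 1/6  (running 1/6)
⟨..|..⟩ = √(72/5)·(1/6) = +0.632456

+√(2/5) ≈ +0.632456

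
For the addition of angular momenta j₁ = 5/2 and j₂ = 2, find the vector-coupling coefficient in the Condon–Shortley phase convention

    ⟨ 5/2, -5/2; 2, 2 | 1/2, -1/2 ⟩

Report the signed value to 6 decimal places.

j₁+j₂−J=4  J+j₁−j₂=1  J−j₁+j₂=0  j₁+j₂+J+1=6
(j₁±m₁, j₂±m₂, J±M) = (0,5,4,0,0,1)
P² = 192
sum k=4..4:
  [4] +1/24 = 1/24
S = 1/24
C² = P²·S² = 1/3 ; C = +0.577350

+0.577350  (= +√(1/3))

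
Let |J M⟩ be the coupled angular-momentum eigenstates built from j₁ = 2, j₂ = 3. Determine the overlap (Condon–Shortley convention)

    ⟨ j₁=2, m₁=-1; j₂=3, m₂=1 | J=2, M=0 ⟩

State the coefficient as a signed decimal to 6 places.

+√(1/7) ≈ +0.377964

j₁+j₂−J=3  J+j₁−j₂=1  J−j₁+j₂=3  j₁+j₂+J+1=8
(j₁±m₁, j₂±m₂, J±M) = (1,3,4,2,2,2)
P² = 36/7
sum k=2..3:
  [2] +1/4 = 1/4
  [3] −1/12 = -1/12
S = 1/6
C² = P²·S² = 1/7 ; C = +0.377964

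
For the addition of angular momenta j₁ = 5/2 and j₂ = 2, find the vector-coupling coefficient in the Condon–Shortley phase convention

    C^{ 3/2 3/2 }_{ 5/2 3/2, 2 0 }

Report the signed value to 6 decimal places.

-0.585540  (= −√(12/35))

triangle: 3!*2!*1!/7! = 12/5040
(j±m)!: 4!*1!*2!*2!*3!*0! = 576
prefactor² = (2J+1)*Δ*N² = 192/35
  k=1: −1/(1!*2!*0!*1!*2!*0!) = -1/4
Σ = -1/4  ⇒  CG² = 192/35*(-1/4)² = 12/35
CG = −√(12/35) = -0.585540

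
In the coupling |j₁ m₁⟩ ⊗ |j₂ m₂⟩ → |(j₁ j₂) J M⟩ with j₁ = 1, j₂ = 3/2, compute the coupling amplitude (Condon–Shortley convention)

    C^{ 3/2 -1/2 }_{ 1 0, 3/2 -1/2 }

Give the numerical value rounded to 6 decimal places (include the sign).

+0.258199  (= +√(1/15))

triangle: 1!×1!×2!/5! = 2/120
(j±m)!: 1!×1!×1!×2!×1!×2! = 4
prefactor² = (2J+1)×Δ×N² = 4/15
  k=0: +1/(0!×1!×1!×1!×0!×1!) = 1
  k=1: −1/(1!×0!×0!×0!×1!×2!) = -1/2
Σ = 1/2  ⇒  CG² = 4/15×1/2² = 1/15
CG = +√(1/15) = +0.258199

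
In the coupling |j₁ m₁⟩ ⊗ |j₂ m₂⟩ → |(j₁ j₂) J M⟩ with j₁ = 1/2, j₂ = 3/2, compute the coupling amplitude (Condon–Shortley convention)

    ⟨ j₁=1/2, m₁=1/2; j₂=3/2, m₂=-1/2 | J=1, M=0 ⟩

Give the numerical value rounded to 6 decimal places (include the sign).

+0.707107

j₁+j₂−J=1  J+j₁−j₂=0  J−j₁+j₂=2  j₁+j₂+J+1=4
(j₁±m₁, j₂±m₂, J±M) = (1,0,1,2,1,1)
P² = 1/2
sum k=0..0:
  [0] +1/1 = 1
S = 1
C² = P²·S² = 1/2 ; C = +0.707107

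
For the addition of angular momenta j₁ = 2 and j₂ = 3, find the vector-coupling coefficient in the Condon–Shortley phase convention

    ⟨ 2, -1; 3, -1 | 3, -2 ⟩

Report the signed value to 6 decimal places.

√[7·2!2!4!/9! · 1!3!2!4!1!5!] = √(64)
  +(−1)^1/∏(1,1,2,1,0,3)! = -1/12  (running -1/12)
  +(−1)^2/∏(2,0,1,0,1,4)! = 1/48  (running -1/16)
⟨..|..⟩ = √(64)·(-1/16) = -0.500000

-0.500000  (= −√(1/4))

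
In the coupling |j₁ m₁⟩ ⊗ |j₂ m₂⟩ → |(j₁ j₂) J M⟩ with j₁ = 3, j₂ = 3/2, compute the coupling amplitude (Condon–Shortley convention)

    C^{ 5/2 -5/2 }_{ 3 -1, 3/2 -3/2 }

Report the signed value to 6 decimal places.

j₁+j₂−J=2  J+j₁−j₂=4  J−j₁+j₂=1  j₁+j₂+J+1=8
(j₁±m₁, j₂±m₂, J±M) = (2,4,0,3,0,5)
P² = 1728/7
sum k=0..0:
  [0] +1/48 = 1/48
S = 1/48
C² = P²·S² = 3/28 ; C = +0.327327

+0.327327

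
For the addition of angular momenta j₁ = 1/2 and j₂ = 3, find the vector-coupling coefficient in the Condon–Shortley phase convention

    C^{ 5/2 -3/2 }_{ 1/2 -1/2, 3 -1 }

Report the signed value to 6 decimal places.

√[6·1!0!5!/7! · 0!1!2!4!1!4!] = √(1152/7)
  +(−1)^1/∏(1,0,0,1,0,4)! = -1/24  (running -1/24)
⟨..|..⟩ = √(1152/7)·(-1/24) = -0.534522

−√(2/7) ≈ -0.534522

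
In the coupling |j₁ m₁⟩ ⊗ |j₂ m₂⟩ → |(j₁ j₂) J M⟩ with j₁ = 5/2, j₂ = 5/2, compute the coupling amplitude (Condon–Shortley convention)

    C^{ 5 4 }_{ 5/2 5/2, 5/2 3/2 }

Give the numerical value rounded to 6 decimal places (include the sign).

√[11·0!5!5!/11! · 5!0!4!1!9!1!] = √(4147200)
  +(−1)^0/∏(0,0,0,4,5,1)! = 1/2880  (running 1/2880)
⟨..|..⟩ = √(4147200)·(1/2880) = +0.707107

+√(1/2) ≈ +0.707107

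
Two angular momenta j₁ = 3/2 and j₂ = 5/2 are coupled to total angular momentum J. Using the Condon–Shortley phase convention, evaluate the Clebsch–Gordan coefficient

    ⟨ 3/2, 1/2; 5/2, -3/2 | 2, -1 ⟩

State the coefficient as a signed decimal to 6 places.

j₁+j₂−J=2  J+j₁−j₂=1  J−j₁+j₂=3  j₁+j₂+J+1=7
(j₁±m₁, j₂±m₂, J±M) = (2,1,1,4,1,3)
P² = 24/7
sum k=0..1:
  [0] +1/4 = 1/4
  [1] −1/6 = -1/6
S = 1/12
C² = P²·S² = 1/42 ; C = +0.154303

+0.154303  (= +√(1/42))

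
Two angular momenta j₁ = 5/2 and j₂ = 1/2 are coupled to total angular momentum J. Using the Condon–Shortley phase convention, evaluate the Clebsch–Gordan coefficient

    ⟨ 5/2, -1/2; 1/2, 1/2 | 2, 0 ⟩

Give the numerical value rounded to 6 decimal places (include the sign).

√[5·1!4!0!/6! · 2!3!1!0!2!2!] = √(8)
  +(−1)^1/∏(1,0,2,0,2,0)! = -1/4  (running -1/4)
⟨..|..⟩ = √(8)·(-1/4) = -0.707107

-0.707107  (= −√(1/2))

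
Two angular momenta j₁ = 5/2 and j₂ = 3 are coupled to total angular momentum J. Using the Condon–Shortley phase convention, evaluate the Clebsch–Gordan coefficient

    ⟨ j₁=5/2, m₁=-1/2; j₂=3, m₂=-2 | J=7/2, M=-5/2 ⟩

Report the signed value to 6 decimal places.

-0.178174

√[8·2!3!4!/10! · 2!3!1!5!1!6!] = √(4608/7)
  +(−1)^0/∏(0,2,3,1,0,3)! = 1/72  (running 1/72)
  +(−1)^1/∏(1,1,2,0,1,4)! = -1/48  (running -1/144)
⟨..|..⟩ = √(4608/7)·(-1/144) = -0.178174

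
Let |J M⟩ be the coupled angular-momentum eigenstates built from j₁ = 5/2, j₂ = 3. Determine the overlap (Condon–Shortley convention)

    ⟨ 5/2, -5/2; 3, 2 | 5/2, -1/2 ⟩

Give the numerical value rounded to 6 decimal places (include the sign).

triangle: 3!×2!×3!/9! = 72/362880
(j±m)!: 0!×5!×5!×1!×2!×3! = 172800
prefactor² = (2J+1)×Δ×N² = 1440/7
  k=3: −1/(3!×0!×2!×2!×0!×1!) = -1/24
Σ = -1/24  ⇒  CG² = 1440/7×(-1/24)² = 5/14
CG = −√(5/14) = -0.597614

-0.597614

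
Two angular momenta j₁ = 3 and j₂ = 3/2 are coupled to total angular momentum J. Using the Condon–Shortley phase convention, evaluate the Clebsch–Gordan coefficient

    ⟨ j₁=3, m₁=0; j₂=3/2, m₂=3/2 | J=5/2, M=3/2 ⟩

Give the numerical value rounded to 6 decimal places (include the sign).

√[6·2!4!1!/8! · 3!3!3!0!4!1!] = √(1296/35)
  +(−1)^2/∏(2,0,1,1,3,0)! = 1/12  (running 1/12)
⟨..|..⟩ = √(1296/35)·(1/12) = +0.507093

+0.507093  (= +√(9/35))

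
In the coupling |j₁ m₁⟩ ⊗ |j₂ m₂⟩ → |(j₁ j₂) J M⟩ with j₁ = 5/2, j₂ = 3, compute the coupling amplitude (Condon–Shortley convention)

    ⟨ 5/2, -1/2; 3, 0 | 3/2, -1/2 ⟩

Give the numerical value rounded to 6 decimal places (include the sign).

+0.338062

√[4·4!1!2!/8! · 2!3!3!3!1!2!] = √(144/35)
  +(−1)^2/∏(2,2,1,1,0,1)! = 1/4  (running 1/4)
  +(−1)^3/∏(3,1,0,0,1,2)! = -1/12  (running 1/6)
⟨..|..⟩ = √(144/35)·(1/6) = +0.338062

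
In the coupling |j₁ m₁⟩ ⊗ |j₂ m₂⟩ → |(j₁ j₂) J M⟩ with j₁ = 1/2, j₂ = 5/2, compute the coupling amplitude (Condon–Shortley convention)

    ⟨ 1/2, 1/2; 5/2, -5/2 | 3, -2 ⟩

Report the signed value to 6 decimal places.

+√(1/6) ≈ +0.408248

triangle: 0!·1!·5!/7! = 120/5040
(j±m)!: 1!·0!·0!·5!·1!·5! = 14400
prefactor² = (2J+1)·Δ·N² = 2400
  k=0: +1/(0!·0!·0!·0!·1!·5!) = 1/120
Σ = 1/120  ⇒  CG² = 2400·1/120² = 1/6
CG = +√(1/6) = +0.408248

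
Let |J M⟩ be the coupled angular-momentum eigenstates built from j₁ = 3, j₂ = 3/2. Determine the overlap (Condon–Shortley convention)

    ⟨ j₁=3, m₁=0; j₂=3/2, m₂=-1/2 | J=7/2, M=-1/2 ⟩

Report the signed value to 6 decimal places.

+0.308607

triangle: 1!·5!·2!/9! = 240/362880
(j±m)!: 3!·3!·1!·2!·3!·4! = 10368
prefactor² = (2J+1)·Δ·N² = 384/7
  k=0: +1/(0!·1!·3!·1!·2!·1!) = 1/12
  k=1: −1/(1!·0!·2!·0!·3!·2!) = -1/24
Σ = 1/24  ⇒  CG² = 384/7·1/24² = 2/21
CG = +√(2/21) = +0.308607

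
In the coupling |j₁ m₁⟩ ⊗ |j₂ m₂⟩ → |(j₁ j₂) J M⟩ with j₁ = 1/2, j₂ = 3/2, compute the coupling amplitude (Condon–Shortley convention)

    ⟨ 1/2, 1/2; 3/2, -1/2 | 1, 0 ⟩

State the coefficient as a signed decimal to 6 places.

j₁+j₂−J=1  J+j₁−j₂=0  J−j₁+j₂=2  j₁+j₂+J+1=4
(j₁±m₁, j₂±m₂, J±M) = (1,0,1,2,1,1)
P² = 1/2
sum k=0..0:
  [0] +1/1 = 1
S = 1
C² = P²·S² = 1/2 ; C = +0.707107

+√(1/2) = +0.707107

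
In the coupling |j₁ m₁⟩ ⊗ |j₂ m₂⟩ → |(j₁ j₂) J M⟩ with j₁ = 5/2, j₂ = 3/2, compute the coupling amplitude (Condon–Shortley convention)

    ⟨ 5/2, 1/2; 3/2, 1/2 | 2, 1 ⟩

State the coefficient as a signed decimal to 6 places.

√[5·2!3!1!/7! · 3!2!2!1!3!1!] = √(12/7)
  +(−1)^1/∏(1,1,1,1,2,0)! = -1/2  (running -1/2)
  +(−1)^2/∏(2,0,0,0,3,1)! = 1/12  (running -5/12)
⟨..|..⟩ = √(12/7)·(-5/12) = -0.545545

-0.545545  (= −√(25/84))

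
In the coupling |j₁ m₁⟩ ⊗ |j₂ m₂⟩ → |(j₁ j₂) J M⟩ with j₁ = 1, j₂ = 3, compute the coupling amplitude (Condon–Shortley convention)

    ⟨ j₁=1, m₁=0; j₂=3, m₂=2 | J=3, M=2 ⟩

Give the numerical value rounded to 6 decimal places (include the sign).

-0.577350  (= −√(1/3))

triangle: 1!*1!*5!/8! = 120/40320
(j±m)!: 1!*1!*5!*1!*5!*1! = 14400
prefactor² = (2J+1)*Δ*N² = 300
  k=0: +1/(0!*1!*1!*5!*0!*0!) = 1/120
  k=1: −1/(1!*0!*0!*4!*1!*1!) = -1/24
Σ = -1/30  ⇒  CG² = 300*(-1/30)² = 1/3
CG = −√(1/3) = -0.577350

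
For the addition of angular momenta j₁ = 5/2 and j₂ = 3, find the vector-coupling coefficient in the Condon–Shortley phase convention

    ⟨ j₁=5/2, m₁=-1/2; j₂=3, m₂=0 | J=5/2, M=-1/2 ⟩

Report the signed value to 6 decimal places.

√[6·3!2!3!/9! · 2!3!3!3!2!3!] = √(216/35)
  +(−1)^1/∏(1,2,2,2,0,1)! = -1/8  (running -1/8)
  +(−1)^2/∏(2,1,1,1,1,2)! = 1/4  (running 1/8)
  +(−1)^3/∏(3,0,0,0,2,3)! = -1/72  (running 1/9)
⟨..|..⟩ = √(216/35)·(1/9) = +0.276026

+√(8/105) ≈ +0.276026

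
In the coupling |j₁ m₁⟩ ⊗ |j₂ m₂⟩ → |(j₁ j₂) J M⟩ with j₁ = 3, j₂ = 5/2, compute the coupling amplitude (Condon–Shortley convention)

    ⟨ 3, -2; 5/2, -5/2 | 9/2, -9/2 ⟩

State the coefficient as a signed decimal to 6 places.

+0.674200

√[10·1!5!4!/11! · 1!5!0!5!0!9!] = √(41472000/11)
  +(−1)^0/∏(0,1,5,0,0,4)! = 1/2880  (running 1/2880)
⟨..|..⟩ = √(41472000/11)·(1/2880) = +0.674200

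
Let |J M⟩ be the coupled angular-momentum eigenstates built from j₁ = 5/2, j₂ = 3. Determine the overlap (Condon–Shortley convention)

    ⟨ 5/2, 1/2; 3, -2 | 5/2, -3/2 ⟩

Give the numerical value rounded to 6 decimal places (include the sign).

−√(1/14) = -0.267261

triangle: 3!·2!·3!/9! = 72/362880
(j±m)!: 3!·2!·1!·5!·1!·4! = 34560
prefactor² = (2J+1)·Δ·N² = 288/7
  k=0: +1/(0!·3!·2!·1!·0!·2!) = 1/24
  k=1: −1/(1!·2!·1!·0!·1!·3!) = -1/12
Σ = -1/24  ⇒  CG² = 288/7·(-1/24)² = 1/14
CG = −√(1/14) = -0.267261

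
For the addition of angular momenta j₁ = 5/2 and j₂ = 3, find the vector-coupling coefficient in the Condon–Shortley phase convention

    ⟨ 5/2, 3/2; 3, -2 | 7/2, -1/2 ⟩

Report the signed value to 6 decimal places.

+√(20/63) = +0.563436

triangle: 2!*3!*4!/10! = 288/3628800
(j±m)!: 4!*1!*1!*5!*3!*4! = 414720
prefactor² = (2J+1)*Δ*N² = 9216/35
  k=0: +1/(0!*2!*1!*1!*2!*3!) = 1/24
  k=1: −1/(1!*1!*0!*0!*3!*4!) = -1/144
Σ = 5/144  ⇒  CG² = 9216/35*5/144² = 20/63
CG = +√(20/63) = +0.563436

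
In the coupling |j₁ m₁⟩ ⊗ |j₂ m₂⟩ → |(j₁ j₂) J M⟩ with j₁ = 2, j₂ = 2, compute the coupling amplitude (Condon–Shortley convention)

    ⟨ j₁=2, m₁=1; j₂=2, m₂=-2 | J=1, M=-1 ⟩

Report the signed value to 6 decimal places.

+√(1/5) ≈ +0.447214

√[3·3!1!1!/6! · 3!1!0!4!0!2!] = √(36/5)
  +(−1)^0/∏(0,3,1,0,0,1)! = 1/6  (running 1/6)
⟨..|..⟩ = √(36/5)·(1/6) = +0.447214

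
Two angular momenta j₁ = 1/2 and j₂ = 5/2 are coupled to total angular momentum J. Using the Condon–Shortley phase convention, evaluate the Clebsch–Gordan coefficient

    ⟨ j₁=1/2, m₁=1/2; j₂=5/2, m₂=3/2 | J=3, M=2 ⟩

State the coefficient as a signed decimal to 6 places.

√[7·0!1!5!/7! · 1!0!4!1!5!1!] = √(480)
  +(−1)^0/∏(0,0,0,4,1,1)! = 1/24  (running 1/24)
⟨..|..⟩ = √(480)·(1/24) = +0.912871

+0.912871  (= +√(5/6))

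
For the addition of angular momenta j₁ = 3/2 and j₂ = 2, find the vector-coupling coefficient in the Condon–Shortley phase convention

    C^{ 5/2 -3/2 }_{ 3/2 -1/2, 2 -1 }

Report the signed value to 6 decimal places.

j₁+j₂−J=1  J+j₁−j₂=2  J−j₁+j₂=3  j₁+j₂+J+1=7
(j₁±m₁, j₂±m₂, J±M) = (1,2,1,3,1,4)
P² = 144/35
sum k=0..1:
  [0] +1/4 = 1/4
  [1] −1/6 = -1/6
S = 1/12
C² = P²·S² = 1/35 ; C = +0.169031

+√(1/35) = +0.169031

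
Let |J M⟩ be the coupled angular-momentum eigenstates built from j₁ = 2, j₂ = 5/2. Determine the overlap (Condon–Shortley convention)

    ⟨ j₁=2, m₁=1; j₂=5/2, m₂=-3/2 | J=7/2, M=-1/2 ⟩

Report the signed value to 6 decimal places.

√[8·1!3!4!/9! · 3!1!1!4!3!4!] = √(2304/35)
  +(−1)^0/∏(0,1,1,1,2,3)! = 1/12  (running 1/12)
  +(−1)^1/∏(1,0,0,0,3,4)! = -1/144  (running 11/144)
⟨..|..⟩ = √(2304/35)·(11/144) = +0.619780

+√(121/315) = +0.619780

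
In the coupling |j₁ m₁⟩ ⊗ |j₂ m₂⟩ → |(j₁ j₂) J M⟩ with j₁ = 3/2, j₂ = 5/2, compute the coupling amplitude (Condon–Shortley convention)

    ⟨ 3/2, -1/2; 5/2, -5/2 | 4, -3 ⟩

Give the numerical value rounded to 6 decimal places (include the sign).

+0.612372

√[9·0!3!5!/9! · 1!2!0!5!1!7!] = √(21600)
  +(−1)^0/∏(0,0,2,0,1,5)! = 1/240  (running 1/240)
⟨..|..⟩ = √(21600)·(1/240) = +0.612372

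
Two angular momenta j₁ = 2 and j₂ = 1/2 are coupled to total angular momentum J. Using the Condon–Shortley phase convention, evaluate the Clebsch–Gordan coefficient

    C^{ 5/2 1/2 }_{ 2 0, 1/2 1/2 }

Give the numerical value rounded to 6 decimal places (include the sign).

+√(3/5) = +0.774597

√[6·0!4!1!/6! · 2!2!1!0!3!2!] = √(48/5)
  +(−1)^0/∏(0,0,2,1,2,0)! = 1/4  (running 1/4)
⟨..|..⟩ = √(48/5)·(1/4) = +0.774597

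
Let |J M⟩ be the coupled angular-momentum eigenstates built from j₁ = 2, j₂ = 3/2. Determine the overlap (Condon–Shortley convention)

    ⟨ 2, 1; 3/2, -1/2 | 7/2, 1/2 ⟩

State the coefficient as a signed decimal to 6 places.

j₁+j₂−J=0  J+j₁−j₂=4  J−j₁+j₂=3  j₁+j₂+J+1=8
(j₁±m₁, j₂±m₂, J±M) = (3,1,1,2,4,3)
P² = 1728/35
sum k=0..0:
  [0] +1/12 = 1/12
S = 1/12
C² = P²·S² = 12/35 ; C = +0.585540

+0.585540  (= +√(12/35))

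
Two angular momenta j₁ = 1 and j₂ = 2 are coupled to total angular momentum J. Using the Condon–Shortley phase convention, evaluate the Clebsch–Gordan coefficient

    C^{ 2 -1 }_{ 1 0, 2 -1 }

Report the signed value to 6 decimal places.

+0.408248

triangle: 1!·1!·3!/6! = 6/720
(j±m)!: 1!·1!·1!·3!·1!·3! = 36
prefactor² = (2J+1)·Δ·N² = 3/2
  k=0: +1/(0!·1!·1!·1!·0!·2!) = 1/2
  k=1: −1/(1!·0!·0!·0!·1!·3!) = -1/6
Σ = 1/3  ⇒  CG² = 3/2·1/3² = 1/6
CG = +√(1/6) = +0.408248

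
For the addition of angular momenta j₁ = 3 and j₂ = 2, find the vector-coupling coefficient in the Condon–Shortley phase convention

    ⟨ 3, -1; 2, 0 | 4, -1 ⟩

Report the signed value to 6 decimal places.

-0.327327

j₁+j₂−J=1  J+j₁−j₂=5  J−j₁+j₂=3  j₁+j₂+J+1=10
(j₁±m₁, j₂±m₂, J±M) = (2,4,2,2,3,5)
P² = 1728/7
sum k=0..1:
  [0] +1/48 = 1/48
  [1] −1/24 = -1/24
S = -1/48
C² = P²·S² = 3/28 ; C = -0.327327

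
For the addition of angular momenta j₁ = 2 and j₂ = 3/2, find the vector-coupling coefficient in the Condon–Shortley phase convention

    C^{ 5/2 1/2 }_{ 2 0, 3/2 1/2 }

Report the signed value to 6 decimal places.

j₁+j₂−J=1  J+j₁−j₂=3  J−j₁+j₂=2  j₁+j₂+J+1=7
(j₁±m₁, j₂±m₂, J±M) = (2,2,2,1,3,2)
P² = 48/35
sum k=0..1:
  [0] +1/4 = 1/4
  [1] −1/2 = -1/2
S = -1/4
C² = P²·S² = 3/35 ; C = -0.292770

−√(3/35) = -0.292770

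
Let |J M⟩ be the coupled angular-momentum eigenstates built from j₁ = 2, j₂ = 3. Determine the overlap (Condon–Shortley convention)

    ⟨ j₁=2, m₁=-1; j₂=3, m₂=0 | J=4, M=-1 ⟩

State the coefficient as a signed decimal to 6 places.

j₁+j₂−J=1  J+j₁−j₂=3  J−j₁+j₂=5  j₁+j₂+J+1=10
(j₁±m₁, j₂±m₂, J±M) = (1,3,3,3,3,5)
P² = 1944/7
sum k=0..1:
  [0] +1/72 = 1/72
  [1] −1/24 = -1/24
S = -1/36
C² = P²·S² = 3/14 ; C = -0.462910

-0.462910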